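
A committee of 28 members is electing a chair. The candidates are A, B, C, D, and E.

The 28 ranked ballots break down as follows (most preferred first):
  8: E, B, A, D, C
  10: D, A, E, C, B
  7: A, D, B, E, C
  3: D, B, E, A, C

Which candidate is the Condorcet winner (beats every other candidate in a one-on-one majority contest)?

A

A vs B: 17–11
A vs C: 28–0
A vs D: 15–13
A vs E: 17–11
A beats every other candidate.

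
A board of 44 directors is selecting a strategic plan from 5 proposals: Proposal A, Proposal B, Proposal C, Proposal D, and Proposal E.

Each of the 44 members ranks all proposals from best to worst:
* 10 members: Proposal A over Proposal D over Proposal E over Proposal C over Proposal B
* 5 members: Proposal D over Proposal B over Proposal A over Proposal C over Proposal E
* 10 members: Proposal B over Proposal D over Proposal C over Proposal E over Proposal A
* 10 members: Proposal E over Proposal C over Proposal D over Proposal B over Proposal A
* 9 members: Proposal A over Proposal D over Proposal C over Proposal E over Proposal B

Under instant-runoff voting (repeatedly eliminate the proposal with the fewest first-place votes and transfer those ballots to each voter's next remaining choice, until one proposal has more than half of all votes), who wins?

Proposal B

Round 1: Proposal A 19, Proposal B 10, Proposal C 0, Proposal D 5, Proposal E 10. Proposal C eliminated.
Round 2: Proposal A 19, Proposal B 10, Proposal D 5, Proposal E 10. Proposal D eliminated.
Round 3: Proposal A 19, Proposal B 15, Proposal E 10. Proposal E eliminated.
Round 4: Proposal A 19, Proposal B 25. Proposal B has a majority (≥23).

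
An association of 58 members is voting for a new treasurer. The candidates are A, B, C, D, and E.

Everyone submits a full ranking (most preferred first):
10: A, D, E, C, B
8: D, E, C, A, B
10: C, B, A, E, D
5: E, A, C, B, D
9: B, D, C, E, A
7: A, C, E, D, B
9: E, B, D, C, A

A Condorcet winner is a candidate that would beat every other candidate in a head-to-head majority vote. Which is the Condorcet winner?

E

E vs A: 31–27
E vs B: 39–19
E vs C: 32–26
E vs D: 31–27
E beats every other candidate.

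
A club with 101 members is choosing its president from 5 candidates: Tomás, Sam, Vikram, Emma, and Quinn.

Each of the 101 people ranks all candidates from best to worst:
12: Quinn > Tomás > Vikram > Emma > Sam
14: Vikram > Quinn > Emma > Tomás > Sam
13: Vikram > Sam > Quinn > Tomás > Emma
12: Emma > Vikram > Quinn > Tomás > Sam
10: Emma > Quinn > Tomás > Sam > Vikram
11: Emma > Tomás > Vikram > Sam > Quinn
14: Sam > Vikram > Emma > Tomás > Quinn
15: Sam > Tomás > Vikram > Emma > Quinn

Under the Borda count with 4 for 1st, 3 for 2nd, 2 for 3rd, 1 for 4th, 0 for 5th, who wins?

Tomás: 12×3 + 14×1 + 13×1 + 12×1 + 10×2 + 11×3 + 14×1 + 15×3 = 187
Sam: 12×0 + 14×0 + 13×3 + 12×0 + 10×1 + 11×1 + 14×4 + 15×4 = 176
Vikram: 12×2 + 14×4 + 13×4 + 12×3 + 10×0 + 11×2 + 14×3 + 15×2 = 262
Emma: 12×1 + 14×2 + 13×0 + 12×4 + 10×4 + 11×4 + 14×2 + 15×1 = 215
Quinn: 12×4 + 14×3 + 13×2 + 12×2 + 10×3 + 11×0 + 14×0 + 15×0 = 170

Vikram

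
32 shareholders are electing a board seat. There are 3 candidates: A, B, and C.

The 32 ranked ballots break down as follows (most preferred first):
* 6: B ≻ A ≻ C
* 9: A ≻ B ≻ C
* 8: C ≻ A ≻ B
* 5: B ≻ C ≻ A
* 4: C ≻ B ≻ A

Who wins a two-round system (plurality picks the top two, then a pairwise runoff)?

B

Round 1 first-place votes: A 9, B 11, C 12. C and B advance.
Runoff: C is ranked above B on 12 ballots, B above C on 20.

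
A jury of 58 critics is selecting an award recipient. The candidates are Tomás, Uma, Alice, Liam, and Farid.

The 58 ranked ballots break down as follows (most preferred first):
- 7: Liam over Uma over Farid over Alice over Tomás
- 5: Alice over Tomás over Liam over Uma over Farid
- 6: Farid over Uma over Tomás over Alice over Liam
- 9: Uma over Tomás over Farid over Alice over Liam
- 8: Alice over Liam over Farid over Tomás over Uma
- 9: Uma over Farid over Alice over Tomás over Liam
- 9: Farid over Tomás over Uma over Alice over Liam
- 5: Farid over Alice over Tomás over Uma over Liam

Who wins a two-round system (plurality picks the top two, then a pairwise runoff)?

Round 1 first-place votes: Tomás 0, Uma 18, Alice 13, Liam 7, Farid 20. Farid and Uma advance.
Runoff: Farid is ranked above Uma on 28 ballots, Uma above Farid on 30.

Uma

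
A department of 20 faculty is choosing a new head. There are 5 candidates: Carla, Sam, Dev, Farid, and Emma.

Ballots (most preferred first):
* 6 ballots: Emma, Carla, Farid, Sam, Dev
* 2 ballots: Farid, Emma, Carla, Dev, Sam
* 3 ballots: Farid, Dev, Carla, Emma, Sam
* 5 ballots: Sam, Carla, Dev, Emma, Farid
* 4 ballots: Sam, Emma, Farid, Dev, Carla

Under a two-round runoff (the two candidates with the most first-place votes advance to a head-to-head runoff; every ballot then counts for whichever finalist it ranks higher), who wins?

Round 1 first-place votes: Carla 0, Sam 9, Dev 0, Farid 5, Emma 6. Sam and Emma advance.
Runoff: Sam is ranked above Emma on 9 ballots, Emma above Sam on 11.

Emma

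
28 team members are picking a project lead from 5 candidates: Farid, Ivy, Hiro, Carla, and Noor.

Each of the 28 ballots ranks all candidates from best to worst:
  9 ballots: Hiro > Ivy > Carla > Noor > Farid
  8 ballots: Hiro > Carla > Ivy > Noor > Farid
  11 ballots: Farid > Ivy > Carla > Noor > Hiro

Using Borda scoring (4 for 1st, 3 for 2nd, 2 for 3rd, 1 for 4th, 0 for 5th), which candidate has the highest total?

Farid: 9×0 + 8×0 + 11×4 = 44
Ivy: 9×3 + 8×2 + 11×3 = 76
Hiro: 9×4 + 8×4 + 11×0 = 68
Carla: 9×2 + 8×3 + 11×2 = 64
Noor: 9×1 + 8×1 + 11×1 = 28

Ivy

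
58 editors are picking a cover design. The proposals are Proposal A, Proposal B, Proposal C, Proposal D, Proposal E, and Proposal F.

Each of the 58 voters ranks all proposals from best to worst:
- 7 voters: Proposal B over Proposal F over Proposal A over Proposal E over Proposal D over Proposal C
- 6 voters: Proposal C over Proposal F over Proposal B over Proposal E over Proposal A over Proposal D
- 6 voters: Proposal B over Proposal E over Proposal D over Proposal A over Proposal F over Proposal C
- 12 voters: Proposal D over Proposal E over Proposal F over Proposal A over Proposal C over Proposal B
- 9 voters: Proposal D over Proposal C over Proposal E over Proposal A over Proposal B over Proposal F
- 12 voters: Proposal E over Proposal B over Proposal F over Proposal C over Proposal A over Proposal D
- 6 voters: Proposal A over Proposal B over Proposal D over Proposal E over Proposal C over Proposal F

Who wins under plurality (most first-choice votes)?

First-place votes: Proposal A 6, Proposal B 13, Proposal C 6, Proposal D 21, Proposal E 12, Proposal F 0.

Proposal D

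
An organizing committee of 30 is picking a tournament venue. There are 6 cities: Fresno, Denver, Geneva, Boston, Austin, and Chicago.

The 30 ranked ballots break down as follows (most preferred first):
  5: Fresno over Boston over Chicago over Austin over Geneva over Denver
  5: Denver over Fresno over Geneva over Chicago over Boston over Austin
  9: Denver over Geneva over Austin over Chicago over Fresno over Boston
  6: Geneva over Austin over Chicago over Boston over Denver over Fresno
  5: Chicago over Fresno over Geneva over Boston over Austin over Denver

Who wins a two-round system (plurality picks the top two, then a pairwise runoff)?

Round 1 first-place votes: Fresno 5, Denver 14, Geneva 6, Boston 0, Austin 0, Chicago 5. Denver and Geneva advance.
Runoff: Denver is ranked above Geneva on 14 ballots, Geneva above Denver on 16.

Geneva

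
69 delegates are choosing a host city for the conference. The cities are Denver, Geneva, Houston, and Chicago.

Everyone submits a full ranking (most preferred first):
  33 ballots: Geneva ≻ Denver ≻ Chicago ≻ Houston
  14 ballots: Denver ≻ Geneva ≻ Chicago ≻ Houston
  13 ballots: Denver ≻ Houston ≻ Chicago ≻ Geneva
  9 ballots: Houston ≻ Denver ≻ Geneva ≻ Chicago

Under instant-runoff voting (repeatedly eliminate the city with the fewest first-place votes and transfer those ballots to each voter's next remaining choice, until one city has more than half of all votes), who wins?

Round 1: Denver 27, Geneva 33, Houston 9, Chicago 0. Chicago eliminated.
Round 2: Denver 27, Geneva 33, Houston 9. Houston eliminated.
Round 3: Denver 36, Geneva 33. Denver has a majority (≥35).

Denver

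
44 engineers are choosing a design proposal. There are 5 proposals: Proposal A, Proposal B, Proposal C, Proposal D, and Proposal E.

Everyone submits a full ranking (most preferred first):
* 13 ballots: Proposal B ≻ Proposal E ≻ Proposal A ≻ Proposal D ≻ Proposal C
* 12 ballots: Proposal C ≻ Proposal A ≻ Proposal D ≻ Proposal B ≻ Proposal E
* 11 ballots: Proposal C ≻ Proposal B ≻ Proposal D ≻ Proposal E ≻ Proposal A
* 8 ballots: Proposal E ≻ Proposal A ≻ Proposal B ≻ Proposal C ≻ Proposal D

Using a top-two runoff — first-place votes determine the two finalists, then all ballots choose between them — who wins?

Proposal C

Round 1 first-place votes: Proposal A 0, Proposal B 13, Proposal C 23, Proposal D 0, Proposal E 8. Proposal C and Proposal B advance.
Runoff: Proposal C is ranked above Proposal B on 23 ballots, Proposal B above Proposal C on 21.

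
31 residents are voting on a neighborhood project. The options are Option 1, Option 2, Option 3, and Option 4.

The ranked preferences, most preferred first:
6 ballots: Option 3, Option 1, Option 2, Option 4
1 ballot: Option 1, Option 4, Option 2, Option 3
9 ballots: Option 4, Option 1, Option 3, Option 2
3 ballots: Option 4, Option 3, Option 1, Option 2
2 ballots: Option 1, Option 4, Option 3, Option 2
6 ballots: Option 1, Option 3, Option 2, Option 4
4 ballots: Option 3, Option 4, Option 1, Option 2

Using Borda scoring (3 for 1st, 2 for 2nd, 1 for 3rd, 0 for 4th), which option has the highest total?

Option 1: 6×2 + 1×3 + 9×2 + 3×1 + 2×3 + 6×3 + 4×1 = 64
Option 2: 6×1 + 1×1 + 9×0 + 3×0 + 2×0 + 6×1 + 4×0 = 13
Option 3: 6×3 + 1×0 + 9×1 + 3×2 + 2×1 + 6×2 + 4×3 = 59
Option 4: 6×0 + 1×2 + 9×3 + 3×3 + 2×2 + 6×0 + 4×2 = 50

Option 1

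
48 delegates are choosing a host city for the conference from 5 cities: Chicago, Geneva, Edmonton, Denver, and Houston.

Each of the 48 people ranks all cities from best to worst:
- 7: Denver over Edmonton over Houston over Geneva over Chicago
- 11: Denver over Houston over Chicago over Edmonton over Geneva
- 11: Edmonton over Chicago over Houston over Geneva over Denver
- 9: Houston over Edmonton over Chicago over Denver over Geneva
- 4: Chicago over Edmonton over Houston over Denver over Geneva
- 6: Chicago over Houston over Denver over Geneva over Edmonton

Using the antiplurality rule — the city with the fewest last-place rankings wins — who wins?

Houston

Last-place votes: Chicago 7, Geneva 24, Edmonton 6, Denver 11, Houston 0.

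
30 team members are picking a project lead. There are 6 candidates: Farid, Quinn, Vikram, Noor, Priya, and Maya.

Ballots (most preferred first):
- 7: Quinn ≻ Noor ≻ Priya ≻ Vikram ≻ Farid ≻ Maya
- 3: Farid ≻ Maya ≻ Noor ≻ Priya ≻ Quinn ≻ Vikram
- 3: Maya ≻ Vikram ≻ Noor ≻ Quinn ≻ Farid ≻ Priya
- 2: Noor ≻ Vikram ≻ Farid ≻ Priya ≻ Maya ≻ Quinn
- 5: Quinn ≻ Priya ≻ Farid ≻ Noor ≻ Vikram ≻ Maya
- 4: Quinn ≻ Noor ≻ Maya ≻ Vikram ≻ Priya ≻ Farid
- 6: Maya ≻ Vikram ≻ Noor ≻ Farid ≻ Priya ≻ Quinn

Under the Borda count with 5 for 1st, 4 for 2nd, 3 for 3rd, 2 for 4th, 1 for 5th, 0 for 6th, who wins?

Noor

Farid: 7×1 + 3×5 + 3×1 + 2×3 + 5×3 + 4×0 + 6×2 = 58
Quinn: 7×5 + 3×1 + 3×2 + 2×0 + 5×5 + 4×5 + 6×0 = 89
Vikram: 7×2 + 3×0 + 3×4 + 2×4 + 5×1 + 4×2 + 6×4 = 71
Noor: 7×4 + 3×3 + 3×3 + 2×5 + 5×2 + 4×4 + 6×3 = 100
Priya: 7×3 + 3×2 + 3×0 + 2×2 + 5×4 + 4×1 + 6×1 = 61
Maya: 7×0 + 3×4 + 3×5 + 2×1 + 5×0 + 4×3 + 6×5 = 71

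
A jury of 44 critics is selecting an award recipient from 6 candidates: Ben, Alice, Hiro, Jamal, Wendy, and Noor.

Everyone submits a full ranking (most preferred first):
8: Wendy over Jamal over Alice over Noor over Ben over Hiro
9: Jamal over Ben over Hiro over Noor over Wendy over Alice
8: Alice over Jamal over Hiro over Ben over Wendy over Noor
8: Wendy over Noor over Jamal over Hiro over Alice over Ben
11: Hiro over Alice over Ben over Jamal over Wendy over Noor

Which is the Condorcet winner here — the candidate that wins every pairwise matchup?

Jamal vs Ben: 33–11
Jamal vs Alice: 25–19
Jamal vs Hiro: 33–11
Jamal vs Wendy: 28–16
Jamal vs Noor: 36–8
Jamal beats every other candidate.

Jamal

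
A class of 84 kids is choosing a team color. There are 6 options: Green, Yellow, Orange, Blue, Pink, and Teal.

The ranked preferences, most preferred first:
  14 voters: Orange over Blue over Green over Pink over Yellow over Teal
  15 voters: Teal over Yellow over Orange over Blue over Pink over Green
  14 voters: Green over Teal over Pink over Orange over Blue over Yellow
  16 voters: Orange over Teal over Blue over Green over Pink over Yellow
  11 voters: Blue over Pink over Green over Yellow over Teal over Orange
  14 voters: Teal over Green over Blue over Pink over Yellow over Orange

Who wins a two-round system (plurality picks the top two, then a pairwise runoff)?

Round 1 first-place votes: Green 14, Yellow 0, Orange 30, Blue 11, Pink 0, Teal 29. Orange and Teal advance.
Runoff: Orange is ranked above Teal on 30 ballots, Teal above Orange on 54.

Teal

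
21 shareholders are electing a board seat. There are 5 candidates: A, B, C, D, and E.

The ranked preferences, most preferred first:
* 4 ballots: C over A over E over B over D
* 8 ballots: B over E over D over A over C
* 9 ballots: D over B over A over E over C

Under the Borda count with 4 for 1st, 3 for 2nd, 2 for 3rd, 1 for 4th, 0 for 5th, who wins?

B

A: 4×3 + 8×1 + 9×2 = 38
B: 4×1 + 8×4 + 9×3 = 63
C: 4×4 + 8×0 + 9×0 = 16
D: 4×0 + 8×2 + 9×4 = 52
E: 4×2 + 8×3 + 9×1 = 41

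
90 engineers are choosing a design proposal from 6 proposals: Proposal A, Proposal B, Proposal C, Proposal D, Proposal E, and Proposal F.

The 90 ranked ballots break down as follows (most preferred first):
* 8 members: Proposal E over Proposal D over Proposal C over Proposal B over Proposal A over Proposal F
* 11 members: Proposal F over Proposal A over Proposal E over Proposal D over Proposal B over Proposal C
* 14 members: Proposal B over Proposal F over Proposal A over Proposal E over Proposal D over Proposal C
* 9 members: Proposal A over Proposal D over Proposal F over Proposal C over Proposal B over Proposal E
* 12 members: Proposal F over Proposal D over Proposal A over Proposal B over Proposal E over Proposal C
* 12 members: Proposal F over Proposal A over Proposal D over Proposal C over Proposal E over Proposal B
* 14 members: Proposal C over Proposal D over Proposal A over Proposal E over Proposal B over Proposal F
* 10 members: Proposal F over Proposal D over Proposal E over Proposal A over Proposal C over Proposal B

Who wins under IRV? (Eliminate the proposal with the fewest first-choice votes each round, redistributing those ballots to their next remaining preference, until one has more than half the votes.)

Proposal F

Round 1: Proposal A 9, Proposal B 14, Proposal C 14, Proposal D 0, Proposal E 8, Proposal F 45. Proposal D eliminated.
Round 2: Proposal A 9, Proposal B 14, Proposal C 14, Proposal E 8, Proposal F 45. Proposal E eliminated.
Round 3: Proposal A 9, Proposal B 14, Proposal C 22, Proposal F 45. Proposal A eliminated.
Round 4: Proposal B 14, Proposal C 22, Proposal F 54. Proposal F has a majority (≥46).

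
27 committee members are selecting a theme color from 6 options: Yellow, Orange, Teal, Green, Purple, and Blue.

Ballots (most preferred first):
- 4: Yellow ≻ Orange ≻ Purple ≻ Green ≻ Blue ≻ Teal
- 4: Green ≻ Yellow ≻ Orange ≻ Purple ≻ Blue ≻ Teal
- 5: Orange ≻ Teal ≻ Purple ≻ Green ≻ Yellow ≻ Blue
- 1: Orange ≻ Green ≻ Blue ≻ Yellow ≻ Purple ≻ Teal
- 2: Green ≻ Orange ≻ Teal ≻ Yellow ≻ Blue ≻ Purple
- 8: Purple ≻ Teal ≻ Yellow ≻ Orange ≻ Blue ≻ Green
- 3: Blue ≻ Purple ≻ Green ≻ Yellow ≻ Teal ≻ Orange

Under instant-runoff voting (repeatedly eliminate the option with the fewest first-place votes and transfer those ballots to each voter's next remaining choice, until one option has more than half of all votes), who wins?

Round 1: Yellow 4, Orange 6, Teal 0, Green 6, Purple 8, Blue 3. Teal eliminated.
Round 2: Yellow 4, Orange 6, Green 6, Purple 8, Blue 3. Blue eliminated.
Round 3: Yellow 4, Orange 6, Green 6, Purple 11. Yellow eliminated.
Round 4: Orange 10, Green 6, Purple 11. Green eliminated.
Round 5: Orange 16, Purple 11. Orange has a majority (≥14).

Orange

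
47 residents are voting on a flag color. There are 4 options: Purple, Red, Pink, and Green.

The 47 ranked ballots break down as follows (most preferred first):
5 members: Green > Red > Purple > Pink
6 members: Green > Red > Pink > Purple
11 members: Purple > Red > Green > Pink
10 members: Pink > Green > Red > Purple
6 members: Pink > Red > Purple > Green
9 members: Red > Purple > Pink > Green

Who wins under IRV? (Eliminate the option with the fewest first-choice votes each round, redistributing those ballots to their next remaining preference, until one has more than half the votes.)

Round 1: Purple 11, Red 9, Pink 16, Green 11. Red eliminated.
Round 2: Purple 20, Pink 16, Green 11. Green eliminated.
Round 3: Purple 25, Pink 22. Purple has a majority (≥24).

Purple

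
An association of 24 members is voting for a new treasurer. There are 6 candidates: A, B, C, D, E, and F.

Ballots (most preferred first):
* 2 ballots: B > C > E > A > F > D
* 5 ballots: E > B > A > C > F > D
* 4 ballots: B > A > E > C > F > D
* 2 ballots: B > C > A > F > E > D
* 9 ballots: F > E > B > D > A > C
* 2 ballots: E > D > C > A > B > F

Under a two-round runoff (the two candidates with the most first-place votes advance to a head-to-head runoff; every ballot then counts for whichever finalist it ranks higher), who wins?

B

Round 1 first-place votes: A 0, B 8, C 0, D 0, E 7, F 9. F and B advance.
Runoff: F is ranked above B on 9 ballots, B above F on 15.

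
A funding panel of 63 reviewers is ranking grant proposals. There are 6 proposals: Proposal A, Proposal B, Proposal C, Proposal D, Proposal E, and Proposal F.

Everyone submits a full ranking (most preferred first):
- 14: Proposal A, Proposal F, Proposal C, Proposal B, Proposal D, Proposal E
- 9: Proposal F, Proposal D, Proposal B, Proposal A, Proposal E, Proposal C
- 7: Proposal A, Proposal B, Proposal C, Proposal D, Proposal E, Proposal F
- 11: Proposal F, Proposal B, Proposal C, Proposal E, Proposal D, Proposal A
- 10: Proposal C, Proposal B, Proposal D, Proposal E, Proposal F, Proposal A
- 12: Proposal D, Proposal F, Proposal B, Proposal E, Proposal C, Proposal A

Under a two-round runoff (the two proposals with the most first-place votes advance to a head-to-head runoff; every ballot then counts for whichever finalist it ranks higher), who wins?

Proposal F

Round 1 first-place votes: Proposal A 21, Proposal B 0, Proposal C 10, Proposal D 12, Proposal E 0, Proposal F 20. Proposal A and Proposal F advance.
Runoff: Proposal A is ranked above Proposal F on 21 ballots, Proposal F above Proposal A on 42.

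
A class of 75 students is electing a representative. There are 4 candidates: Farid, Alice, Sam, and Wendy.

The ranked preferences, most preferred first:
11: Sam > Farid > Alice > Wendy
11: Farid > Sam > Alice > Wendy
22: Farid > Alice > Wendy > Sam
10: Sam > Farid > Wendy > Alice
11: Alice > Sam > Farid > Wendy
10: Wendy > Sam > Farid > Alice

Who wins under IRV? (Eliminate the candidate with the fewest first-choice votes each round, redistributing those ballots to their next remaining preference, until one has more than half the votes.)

Round 1: Farid 33, Alice 11, Sam 21, Wendy 10. Wendy eliminated.
Round 2: Farid 33, Alice 11, Sam 31. Alice eliminated.
Round 3: Farid 33, Sam 42. Sam has a majority (≥38).

Sam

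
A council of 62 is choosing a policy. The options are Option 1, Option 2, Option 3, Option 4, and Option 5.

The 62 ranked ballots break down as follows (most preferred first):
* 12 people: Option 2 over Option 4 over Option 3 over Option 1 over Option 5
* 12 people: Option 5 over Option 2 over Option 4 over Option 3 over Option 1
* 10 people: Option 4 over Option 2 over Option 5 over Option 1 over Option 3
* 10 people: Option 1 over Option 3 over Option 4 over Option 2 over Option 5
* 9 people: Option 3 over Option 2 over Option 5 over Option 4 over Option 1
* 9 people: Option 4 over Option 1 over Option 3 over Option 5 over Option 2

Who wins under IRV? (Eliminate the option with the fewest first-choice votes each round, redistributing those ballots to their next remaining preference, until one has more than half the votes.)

Option 2

Round 1: Option 1 10, Option 2 12, Option 3 9, Option 4 19, Option 5 12. Option 3 eliminated.
Round 2: Option 1 10, Option 2 21, Option 4 19, Option 5 12. Option 1 eliminated.
Round 3: Option 2 21, Option 4 29, Option 5 12. Option 5 eliminated.
Round 4: Option 2 33, Option 4 29. Option 2 has a majority (≥32).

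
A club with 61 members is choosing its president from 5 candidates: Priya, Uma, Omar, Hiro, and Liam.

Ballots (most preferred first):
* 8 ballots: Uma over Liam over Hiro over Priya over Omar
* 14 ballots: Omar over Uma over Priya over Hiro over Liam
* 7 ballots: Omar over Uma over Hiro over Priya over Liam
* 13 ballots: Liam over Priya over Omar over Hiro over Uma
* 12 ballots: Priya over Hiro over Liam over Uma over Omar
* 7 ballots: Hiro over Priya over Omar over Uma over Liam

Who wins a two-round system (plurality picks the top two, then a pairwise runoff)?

Liam

Round 1 first-place votes: Priya 12, Uma 8, Omar 21, Hiro 7, Liam 13. Omar and Liam advance.
Runoff: Omar is ranked above Liam on 28 ballots, Liam above Omar on 33.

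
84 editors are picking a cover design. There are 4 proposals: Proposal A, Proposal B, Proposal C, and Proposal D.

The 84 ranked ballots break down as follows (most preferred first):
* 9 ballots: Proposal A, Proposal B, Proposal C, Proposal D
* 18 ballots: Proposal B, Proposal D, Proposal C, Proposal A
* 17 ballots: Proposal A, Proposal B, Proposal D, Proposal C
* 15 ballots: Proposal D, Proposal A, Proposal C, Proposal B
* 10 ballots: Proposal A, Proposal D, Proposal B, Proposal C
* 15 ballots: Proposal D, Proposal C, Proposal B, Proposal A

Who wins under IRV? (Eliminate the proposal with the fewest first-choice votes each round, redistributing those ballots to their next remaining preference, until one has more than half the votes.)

Proposal D

Round 1: Proposal A 36, Proposal B 18, Proposal C 0, Proposal D 30. Proposal C eliminated.
Round 2: Proposal A 36, Proposal B 18, Proposal D 30. Proposal B eliminated.
Round 3: Proposal A 36, Proposal D 48. Proposal D has a majority (≥43).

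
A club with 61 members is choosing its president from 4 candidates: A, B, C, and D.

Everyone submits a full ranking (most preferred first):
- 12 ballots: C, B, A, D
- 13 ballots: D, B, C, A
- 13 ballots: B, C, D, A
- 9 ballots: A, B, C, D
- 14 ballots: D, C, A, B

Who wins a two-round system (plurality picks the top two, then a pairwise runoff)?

B

Round 1 first-place votes: A 9, B 13, C 12, D 27. D and B advance.
Runoff: D is ranked above B on 27 ballots, B above D on 34.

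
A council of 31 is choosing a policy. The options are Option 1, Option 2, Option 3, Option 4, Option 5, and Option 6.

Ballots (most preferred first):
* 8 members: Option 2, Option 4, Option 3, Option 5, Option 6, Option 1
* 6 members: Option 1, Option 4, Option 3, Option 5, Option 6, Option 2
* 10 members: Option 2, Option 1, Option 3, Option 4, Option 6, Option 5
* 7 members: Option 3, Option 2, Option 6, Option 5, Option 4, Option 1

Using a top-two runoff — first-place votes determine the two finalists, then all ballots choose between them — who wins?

Round 1 first-place votes: Option 1 6, Option 2 18, Option 3 7, Option 4 0, Option 5 0, Option 6 0. Option 2 and Option 3 advance.
Runoff: Option 2 is ranked above Option 3 on 18 ballots, Option 3 above Option 2 on 13.

Option 2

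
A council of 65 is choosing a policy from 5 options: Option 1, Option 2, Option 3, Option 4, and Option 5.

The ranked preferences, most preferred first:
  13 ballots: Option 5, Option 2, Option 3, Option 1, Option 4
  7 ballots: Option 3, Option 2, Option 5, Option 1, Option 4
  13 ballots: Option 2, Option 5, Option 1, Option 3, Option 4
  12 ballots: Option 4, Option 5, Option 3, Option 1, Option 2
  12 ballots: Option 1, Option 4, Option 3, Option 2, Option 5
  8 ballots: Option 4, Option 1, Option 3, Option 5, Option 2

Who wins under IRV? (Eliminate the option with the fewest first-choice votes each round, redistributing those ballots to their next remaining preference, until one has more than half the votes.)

Option 2

Round 1: Option 1 12, Option 2 13, Option 3 7, Option 4 20, Option 5 13. Option 3 eliminated.
Round 2: Option 1 12, Option 2 20, Option 4 20, Option 5 13. Option 1 eliminated.
Round 3: Option 2 20, Option 4 32, Option 5 13. Option 5 eliminated.
Round 4: Option 2 33, Option 4 32. Option 2 has a majority (≥33).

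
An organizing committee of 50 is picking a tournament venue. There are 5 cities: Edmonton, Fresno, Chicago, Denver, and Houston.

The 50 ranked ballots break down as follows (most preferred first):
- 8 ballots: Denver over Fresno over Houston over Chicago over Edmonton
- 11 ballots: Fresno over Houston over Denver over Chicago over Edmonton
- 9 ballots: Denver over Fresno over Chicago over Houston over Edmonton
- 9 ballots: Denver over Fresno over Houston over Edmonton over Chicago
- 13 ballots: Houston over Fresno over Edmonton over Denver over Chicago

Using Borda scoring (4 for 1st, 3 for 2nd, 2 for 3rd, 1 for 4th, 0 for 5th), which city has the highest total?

Edmonton: 8×0 + 11×0 + 9×0 + 9×1 + 13×2 = 35
Fresno: 8×3 + 11×4 + 9×3 + 9×3 + 13×3 = 161
Chicago: 8×1 + 11×1 + 9×2 + 9×0 + 13×0 = 37
Denver: 8×4 + 11×2 + 9×4 + 9×4 + 13×1 = 139
Houston: 8×2 + 11×3 + 9×1 + 9×2 + 13×4 = 128

Fresno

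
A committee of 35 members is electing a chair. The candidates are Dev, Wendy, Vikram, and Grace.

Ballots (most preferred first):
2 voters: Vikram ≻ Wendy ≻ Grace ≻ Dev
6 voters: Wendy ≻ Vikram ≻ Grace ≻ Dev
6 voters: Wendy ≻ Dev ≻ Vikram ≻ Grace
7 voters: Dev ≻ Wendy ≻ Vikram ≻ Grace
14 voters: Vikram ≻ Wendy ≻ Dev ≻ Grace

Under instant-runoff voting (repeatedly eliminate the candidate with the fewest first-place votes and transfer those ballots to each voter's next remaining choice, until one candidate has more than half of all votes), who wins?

Wendy

Round 1: Dev 7, Wendy 12, Vikram 16, Grace 0. Grace eliminated.
Round 2: Dev 7, Wendy 12, Vikram 16. Dev eliminated.
Round 3: Wendy 19, Vikram 16. Wendy has a majority (≥18).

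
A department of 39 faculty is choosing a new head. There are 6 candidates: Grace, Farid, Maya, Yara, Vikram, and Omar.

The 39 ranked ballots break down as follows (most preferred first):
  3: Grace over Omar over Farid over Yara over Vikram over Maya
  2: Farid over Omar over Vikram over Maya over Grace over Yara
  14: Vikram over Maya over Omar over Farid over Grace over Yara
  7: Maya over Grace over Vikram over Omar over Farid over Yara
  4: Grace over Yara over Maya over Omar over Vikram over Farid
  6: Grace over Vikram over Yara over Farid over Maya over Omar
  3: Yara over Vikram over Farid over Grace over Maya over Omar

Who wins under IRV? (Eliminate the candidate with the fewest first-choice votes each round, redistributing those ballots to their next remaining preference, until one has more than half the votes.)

Grace

Round 1: Grace 13, Farid 2, Maya 7, Yara 3, Vikram 14, Omar 0. Omar eliminated.
Round 2: Grace 13, Farid 2, Maya 7, Yara 3, Vikram 14. Farid eliminated.
Round 3: Grace 13, Maya 7, Yara 3, Vikram 16. Yara eliminated.
Round 4: Grace 13, Maya 7, Vikram 19. Maya eliminated.
Round 5: Grace 20, Vikram 19. Grace has a majority (≥20).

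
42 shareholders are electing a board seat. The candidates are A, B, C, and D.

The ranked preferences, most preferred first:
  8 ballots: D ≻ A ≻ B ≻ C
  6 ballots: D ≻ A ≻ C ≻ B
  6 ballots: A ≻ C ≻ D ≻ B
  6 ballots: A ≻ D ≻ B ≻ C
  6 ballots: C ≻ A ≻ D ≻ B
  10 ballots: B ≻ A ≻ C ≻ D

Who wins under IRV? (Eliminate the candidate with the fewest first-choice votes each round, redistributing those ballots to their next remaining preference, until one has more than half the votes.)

Round 1: A 12, B 10, C 6, D 14. C eliminated.
Round 2: A 18, B 10, D 14. B eliminated.
Round 3: A 28, D 14. A has a majority (≥22).

A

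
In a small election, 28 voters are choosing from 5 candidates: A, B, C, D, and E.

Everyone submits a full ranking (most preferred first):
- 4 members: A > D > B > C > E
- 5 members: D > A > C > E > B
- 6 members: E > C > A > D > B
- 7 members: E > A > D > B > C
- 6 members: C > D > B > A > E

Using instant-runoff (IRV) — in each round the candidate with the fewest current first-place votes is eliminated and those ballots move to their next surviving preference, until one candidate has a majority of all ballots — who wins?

D

Round 1: A 4, B 0, C 6, D 5, E 13. B eliminated.
Round 2: A 4, C 6, D 5, E 13. A eliminated.
Round 3: C 6, D 9, E 13. C eliminated.
Round 4: D 15, E 13. D has a majority (≥15).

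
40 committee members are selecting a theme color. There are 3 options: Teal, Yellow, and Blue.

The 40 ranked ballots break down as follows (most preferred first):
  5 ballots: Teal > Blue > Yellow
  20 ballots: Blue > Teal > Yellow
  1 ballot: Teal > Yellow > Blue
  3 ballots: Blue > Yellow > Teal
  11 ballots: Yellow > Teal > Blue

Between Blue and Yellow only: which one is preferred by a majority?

Blue

Blue is ranked above Yellow on 28 ballots; Yellow above Blue on 12.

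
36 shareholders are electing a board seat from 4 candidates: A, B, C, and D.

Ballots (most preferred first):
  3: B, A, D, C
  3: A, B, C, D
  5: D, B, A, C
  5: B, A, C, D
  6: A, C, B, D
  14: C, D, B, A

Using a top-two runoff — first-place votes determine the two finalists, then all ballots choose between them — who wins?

A

Round 1 first-place votes: A 9, B 8, C 14, D 5. C and A advance.
Runoff: C is ranked above A on 14 ballots, A above C on 22.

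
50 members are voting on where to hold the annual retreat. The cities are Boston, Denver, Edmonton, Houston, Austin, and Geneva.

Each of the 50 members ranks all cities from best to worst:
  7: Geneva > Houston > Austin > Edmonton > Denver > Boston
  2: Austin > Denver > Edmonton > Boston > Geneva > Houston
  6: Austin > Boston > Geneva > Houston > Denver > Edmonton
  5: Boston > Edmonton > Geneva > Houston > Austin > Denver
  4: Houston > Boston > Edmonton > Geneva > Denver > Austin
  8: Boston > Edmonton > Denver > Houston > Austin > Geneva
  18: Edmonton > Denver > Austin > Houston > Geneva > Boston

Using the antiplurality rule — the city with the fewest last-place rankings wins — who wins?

Houston

Last-place votes: Boston 25, Denver 5, Edmonton 6, Houston 2, Austin 4, Geneva 8.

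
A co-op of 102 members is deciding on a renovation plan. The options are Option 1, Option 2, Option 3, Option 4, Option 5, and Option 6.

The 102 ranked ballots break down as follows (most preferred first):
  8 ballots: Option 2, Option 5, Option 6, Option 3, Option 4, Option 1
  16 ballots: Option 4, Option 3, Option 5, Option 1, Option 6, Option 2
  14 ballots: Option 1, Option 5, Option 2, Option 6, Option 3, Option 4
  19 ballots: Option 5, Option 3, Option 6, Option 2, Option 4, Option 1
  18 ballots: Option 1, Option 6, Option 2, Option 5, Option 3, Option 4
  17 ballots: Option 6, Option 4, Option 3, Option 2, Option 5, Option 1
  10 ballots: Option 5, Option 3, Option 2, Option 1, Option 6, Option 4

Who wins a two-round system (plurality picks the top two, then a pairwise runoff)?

Round 1 first-place votes: Option 1 32, Option 2 8, Option 3 0, Option 4 16, Option 5 29, Option 6 17. Option 1 and Option 5 advance.
Runoff: Option 1 is ranked above Option 5 on 32 ballots, Option 5 above Option 1 on 70.

Option 5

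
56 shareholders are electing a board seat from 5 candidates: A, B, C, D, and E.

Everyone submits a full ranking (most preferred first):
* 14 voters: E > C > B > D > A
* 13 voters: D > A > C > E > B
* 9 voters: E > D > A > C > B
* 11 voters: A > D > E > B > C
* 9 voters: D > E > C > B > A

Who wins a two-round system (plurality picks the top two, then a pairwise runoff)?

Round 1 first-place votes: A 11, B 0, C 0, D 22, E 23. E and D advance.
Runoff: E is ranked above D on 23 ballots, D above E on 33.

D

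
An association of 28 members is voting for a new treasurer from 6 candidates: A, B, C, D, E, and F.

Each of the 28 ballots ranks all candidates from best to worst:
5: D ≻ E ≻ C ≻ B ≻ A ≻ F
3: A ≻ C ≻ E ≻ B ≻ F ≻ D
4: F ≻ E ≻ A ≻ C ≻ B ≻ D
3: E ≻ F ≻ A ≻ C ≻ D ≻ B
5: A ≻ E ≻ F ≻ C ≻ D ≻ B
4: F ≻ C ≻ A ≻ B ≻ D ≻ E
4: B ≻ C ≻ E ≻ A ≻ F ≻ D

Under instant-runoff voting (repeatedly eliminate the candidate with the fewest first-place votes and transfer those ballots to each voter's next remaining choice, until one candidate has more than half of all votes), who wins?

Round 1: A 8, B 4, C 0, D 5, E 3, F 8. C eliminated.
Round 2: A 8, B 4, D 5, E 3, F 8. E eliminated.
Round 3: A 8, B 4, D 5, F 11. B eliminated.
Round 4: A 12, D 5, F 11. D eliminated.
Round 5: A 17, F 11. A has a majority (≥15).

A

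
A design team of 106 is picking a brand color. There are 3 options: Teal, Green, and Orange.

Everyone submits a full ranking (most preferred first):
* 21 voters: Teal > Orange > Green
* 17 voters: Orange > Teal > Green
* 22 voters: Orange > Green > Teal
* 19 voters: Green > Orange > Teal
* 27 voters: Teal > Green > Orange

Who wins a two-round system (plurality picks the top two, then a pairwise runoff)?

Orange

Round 1 first-place votes: Teal 48, Green 19, Orange 39. Teal and Orange advance.
Runoff: Teal is ranked above Orange on 48 ballots, Orange above Teal on 58.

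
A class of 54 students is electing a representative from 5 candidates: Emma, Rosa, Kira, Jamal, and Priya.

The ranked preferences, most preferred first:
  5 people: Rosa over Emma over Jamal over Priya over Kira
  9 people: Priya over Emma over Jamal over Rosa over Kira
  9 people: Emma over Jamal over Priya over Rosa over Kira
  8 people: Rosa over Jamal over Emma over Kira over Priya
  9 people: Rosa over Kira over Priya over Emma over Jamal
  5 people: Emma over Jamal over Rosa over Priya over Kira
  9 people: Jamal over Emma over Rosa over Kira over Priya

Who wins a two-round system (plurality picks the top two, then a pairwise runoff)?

Round 1 first-place votes: Emma 14, Rosa 22, Kira 0, Jamal 9, Priya 9. Rosa and Emma advance.
Runoff: Rosa is ranked above Emma on 22 ballots, Emma above Rosa on 32.

Emma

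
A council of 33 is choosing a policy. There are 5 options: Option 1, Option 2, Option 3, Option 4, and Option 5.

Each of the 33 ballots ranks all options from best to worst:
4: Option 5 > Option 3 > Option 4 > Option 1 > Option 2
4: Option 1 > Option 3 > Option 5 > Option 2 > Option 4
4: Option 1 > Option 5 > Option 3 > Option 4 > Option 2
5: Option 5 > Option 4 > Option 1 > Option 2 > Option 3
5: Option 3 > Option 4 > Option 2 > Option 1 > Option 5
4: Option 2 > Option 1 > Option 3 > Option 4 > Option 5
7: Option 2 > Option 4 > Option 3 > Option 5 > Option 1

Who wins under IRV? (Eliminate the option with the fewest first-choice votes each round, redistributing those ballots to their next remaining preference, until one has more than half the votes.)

Round 1: Option 1 8, Option 2 11, Option 3 5, Option 4 0, Option 5 9. Option 4 eliminated.
Round 2: Option 1 8, Option 2 11, Option 3 5, Option 5 9. Option 3 eliminated.
Round 3: Option 1 8, Option 2 16, Option 5 9. Option 1 eliminated.
Round 4: Option 2 16, Option 5 17. Option 5 has a majority (≥17).

Option 5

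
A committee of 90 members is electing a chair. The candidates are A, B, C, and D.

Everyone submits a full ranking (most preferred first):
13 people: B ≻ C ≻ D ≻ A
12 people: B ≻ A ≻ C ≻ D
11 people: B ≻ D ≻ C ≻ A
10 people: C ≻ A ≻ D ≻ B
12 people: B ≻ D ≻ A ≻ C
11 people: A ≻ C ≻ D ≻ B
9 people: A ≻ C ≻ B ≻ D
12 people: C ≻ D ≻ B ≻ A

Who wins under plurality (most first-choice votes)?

First-place votes: A 20, B 48, C 22, D 0.

B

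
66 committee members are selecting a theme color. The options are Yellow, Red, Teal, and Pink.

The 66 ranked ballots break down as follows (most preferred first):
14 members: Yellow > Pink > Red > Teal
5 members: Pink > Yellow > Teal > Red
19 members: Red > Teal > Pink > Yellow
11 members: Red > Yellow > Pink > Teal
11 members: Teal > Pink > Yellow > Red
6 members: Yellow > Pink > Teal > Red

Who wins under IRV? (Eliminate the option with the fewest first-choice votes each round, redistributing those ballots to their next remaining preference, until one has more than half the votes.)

Round 1: Yellow 20, Red 30, Teal 11, Pink 5. Pink eliminated.
Round 2: Yellow 25, Red 30, Teal 11. Teal eliminated.
Round 3: Yellow 36, Red 30. Yellow has a majority (≥34).

Yellow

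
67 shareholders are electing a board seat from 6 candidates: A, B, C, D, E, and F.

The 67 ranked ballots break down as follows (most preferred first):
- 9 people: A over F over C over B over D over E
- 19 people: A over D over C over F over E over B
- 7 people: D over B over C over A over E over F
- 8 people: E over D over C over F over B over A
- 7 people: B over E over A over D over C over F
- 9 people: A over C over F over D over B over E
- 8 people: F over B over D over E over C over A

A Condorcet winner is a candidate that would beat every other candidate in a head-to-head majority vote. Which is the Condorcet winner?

A vs B: 37–30
A vs C: 44–23
A vs D: 44–23
A vs E: 44–23
A vs F: 51–16
A beats every other candidate.

A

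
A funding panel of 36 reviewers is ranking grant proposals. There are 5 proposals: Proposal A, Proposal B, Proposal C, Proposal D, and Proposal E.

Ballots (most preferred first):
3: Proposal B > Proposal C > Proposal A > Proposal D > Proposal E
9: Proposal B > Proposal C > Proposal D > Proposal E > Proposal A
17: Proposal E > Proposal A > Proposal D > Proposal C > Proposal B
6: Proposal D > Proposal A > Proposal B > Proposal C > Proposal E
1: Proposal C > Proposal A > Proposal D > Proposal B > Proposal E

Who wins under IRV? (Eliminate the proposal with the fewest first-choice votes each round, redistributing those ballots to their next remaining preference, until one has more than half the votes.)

Round 1: Proposal A 0, Proposal B 12, Proposal C 1, Proposal D 6, Proposal E 17. Proposal A eliminated.
Round 2: Proposal B 12, Proposal C 1, Proposal D 6, Proposal E 17. Proposal C eliminated.
Round 3: Proposal B 12, Proposal D 7, Proposal E 17. Proposal D eliminated.
Round 4: Proposal B 19, Proposal E 17. Proposal B has a majority (≥19).

Proposal B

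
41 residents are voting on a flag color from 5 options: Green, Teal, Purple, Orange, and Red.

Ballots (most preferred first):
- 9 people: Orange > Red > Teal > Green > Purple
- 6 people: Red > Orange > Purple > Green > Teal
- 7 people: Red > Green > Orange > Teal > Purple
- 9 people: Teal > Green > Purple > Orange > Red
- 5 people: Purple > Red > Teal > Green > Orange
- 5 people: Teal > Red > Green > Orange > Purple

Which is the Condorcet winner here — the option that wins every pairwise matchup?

Red

Red vs Green: 32–9
Red vs Teal: 27–14
Red vs Purple: 27–14
Red vs Orange: 23–18
Red beats every other option.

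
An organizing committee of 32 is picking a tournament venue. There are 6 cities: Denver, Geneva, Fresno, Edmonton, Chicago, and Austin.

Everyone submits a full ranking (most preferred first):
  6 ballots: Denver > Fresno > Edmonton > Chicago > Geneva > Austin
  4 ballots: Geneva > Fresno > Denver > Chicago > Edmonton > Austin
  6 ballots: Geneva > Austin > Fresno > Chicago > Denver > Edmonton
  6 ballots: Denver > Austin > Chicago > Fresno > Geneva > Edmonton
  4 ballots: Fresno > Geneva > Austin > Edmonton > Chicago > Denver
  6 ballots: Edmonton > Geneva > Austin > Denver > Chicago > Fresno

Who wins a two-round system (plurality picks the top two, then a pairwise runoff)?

Geneva

Round 1 first-place votes: Denver 12, Geneva 10, Fresno 4, Edmonton 6, Chicago 0, Austin 0. Denver and Geneva advance.
Runoff: Denver is ranked above Geneva on 12 ballots, Geneva above Denver on 20.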